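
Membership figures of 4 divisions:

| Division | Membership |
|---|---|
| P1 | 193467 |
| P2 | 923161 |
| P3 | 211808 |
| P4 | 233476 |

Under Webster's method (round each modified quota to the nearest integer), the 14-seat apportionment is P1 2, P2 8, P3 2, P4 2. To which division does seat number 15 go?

Priority for the next seat is population ÷ (current seats + 0.5).
Priorities: P1 77386.800, P2 108607.176, P3 84723.200, P4 93390.400.
Highest priority: P2.

P2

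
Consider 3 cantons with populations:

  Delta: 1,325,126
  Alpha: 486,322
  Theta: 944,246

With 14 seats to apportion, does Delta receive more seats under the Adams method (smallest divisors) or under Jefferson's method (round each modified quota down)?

Jefferson

Adams: Delta 6, Alpha 3, Theta 5.
Jefferson: Delta 7, Alpha 2, Theta 5.
Delta gets 6 under Adams and 7 under Jefferson.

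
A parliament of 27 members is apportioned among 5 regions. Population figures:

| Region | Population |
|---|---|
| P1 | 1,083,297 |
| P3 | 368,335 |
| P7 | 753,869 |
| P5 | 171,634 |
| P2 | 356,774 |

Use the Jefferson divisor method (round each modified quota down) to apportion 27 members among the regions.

P1: 11, P3: 4, P7: 8, P5: 1, P2: 3

Standard divisor 2733909/27 ≈ 101255.889; standard quotas: P1 10.699, P3 3.638, P7 7.445, P5 1.695, P2 3.523.
Rounding down gives 10, 3, 7, 1, 3 = 24 seats, so the divisor must be adjusted.
With modified divisor 91200: modified quotas P1 11.878, P3 4.039, P7 8.266, P5 1.882, P2 3.912.
Rounding down: P1 11, P3 4, P7 8, P5 1, P2 3 (total 27).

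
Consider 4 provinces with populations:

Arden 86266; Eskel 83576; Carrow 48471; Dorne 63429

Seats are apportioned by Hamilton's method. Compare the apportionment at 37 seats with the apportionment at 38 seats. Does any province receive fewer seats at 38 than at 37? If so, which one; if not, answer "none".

At 37 seats: Arden 11, Eskel 11, Carrow 7, Dorne 8.
At 38 seats: Arden 12, Eskel 11, Carrow 6, Dorne 9.
Carrow drops from 7 to 6.

Carrow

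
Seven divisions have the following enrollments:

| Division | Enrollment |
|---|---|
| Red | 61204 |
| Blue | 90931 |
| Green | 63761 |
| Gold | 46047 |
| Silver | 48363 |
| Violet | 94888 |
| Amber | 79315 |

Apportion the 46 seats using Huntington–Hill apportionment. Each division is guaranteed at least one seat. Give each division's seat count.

Red 6; Blue 9; Green 6; Gold 4; Silver 5; Violet 9; Amber 7

With divisor 10658: modified quotas Red 5.743, Blue 8.532, Green 5.982, Gold 4.320, Silver 4.538, Violet 8.903, Amber 7.442.
Geometric-mean thresholds: Red √(5·6)=5.477, Blue √(8·9)=8.485, Green √(5·6)=5.477, Gold √(4·5)=4.472, Silver √(4·5)=4.472, Violet √(8·9)=8.485, Amber √(7·8)=7.483.
Each quota rounded against its threshold gives Red 6, Blue 9, Green 6, Gold 4, Silver 5, Violet 9, Amber 7 (total 46).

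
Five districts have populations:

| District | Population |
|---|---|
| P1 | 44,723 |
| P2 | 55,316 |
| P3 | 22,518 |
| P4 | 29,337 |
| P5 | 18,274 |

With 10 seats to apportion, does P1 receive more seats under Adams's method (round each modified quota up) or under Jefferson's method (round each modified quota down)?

Jefferson

Adams: P1 2, P2 3, P3 2, P4 2, P5 1.
Jefferson: P1 3, P2 3, P3 1, P4 2, P5 1.
P1 gets 2 under Adams and 3 under Jefferson.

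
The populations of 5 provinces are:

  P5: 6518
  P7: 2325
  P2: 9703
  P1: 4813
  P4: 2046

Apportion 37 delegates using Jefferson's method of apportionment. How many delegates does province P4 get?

Standard divisor 25405/37 ≈ 686.622; standard quotas: P5 9.493, P7 3.386, P2 14.132, P1 7.010, P4 2.980.
Rounding down gives 9, 3, 14, 7, 2 = 35 seats, so the divisor must be adjusted.
With modified divisor 650: modified quotas P5 10.028, P7 3.577, P2 14.928, P1 7.405, P4 3.148.
Rounding down: P5 10, P7 3, P2 14, P1 7, P4 3 (total 37).
P4 receives 3.

3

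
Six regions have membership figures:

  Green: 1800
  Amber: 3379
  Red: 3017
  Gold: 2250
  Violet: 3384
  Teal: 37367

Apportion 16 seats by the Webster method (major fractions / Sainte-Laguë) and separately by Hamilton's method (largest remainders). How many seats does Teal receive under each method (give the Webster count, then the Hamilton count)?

11 and 12

Webster: Green 1, Amber 1, Red 1, Gold 1, Violet 1, Teal 11.
Hamilton: Green 0, Amber 1, Red 1, Gold 1, Violet 1, Teal 12.
Teal gets 11 under Webster and 12 under Hamilton.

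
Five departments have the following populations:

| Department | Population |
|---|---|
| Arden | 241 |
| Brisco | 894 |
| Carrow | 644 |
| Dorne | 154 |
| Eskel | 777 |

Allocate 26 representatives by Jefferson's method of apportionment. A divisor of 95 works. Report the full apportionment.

With modified divisor 95: modified quotas Arden 2.537, Brisco 9.411, Carrow 6.779, Dorne 1.621, Eskel 8.179.
Rounding down: Arden 2, Brisco 9, Carrow 6, Dorne 1, Eskel 8 (total 26).

Arden=2, Brisco=9, Carrow=6, Dorne=1, Eskel=8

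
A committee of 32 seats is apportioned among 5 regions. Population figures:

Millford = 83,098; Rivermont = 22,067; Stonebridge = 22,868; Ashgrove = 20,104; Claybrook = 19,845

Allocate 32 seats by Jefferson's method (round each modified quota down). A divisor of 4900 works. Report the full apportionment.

Millford=16; Rivermont=4; Stonebridge=4; Ashgrove=4; Claybrook=4

With modified divisor 4900: modified quotas Millford 16.959, Rivermont 4.503, Stonebridge 4.667, Ashgrove 4.103, Claybrook 4.050.
Rounding down: Millford 16, Rivermont 4, Stonebridge 4, Ashgrove 4, Claybrook 4 (total 32).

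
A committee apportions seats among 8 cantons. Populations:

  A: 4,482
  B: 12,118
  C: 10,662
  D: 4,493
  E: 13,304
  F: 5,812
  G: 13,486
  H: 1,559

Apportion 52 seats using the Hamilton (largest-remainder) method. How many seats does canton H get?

1

Standard divisor: 65916 ÷ 52 ≈ 1267.615.
Standard quotas: A 3.5358, B 9.5597, C 8.4111, D 3.5445, E 10.4953, F 4.5850, G 10.6389, H 1.2299.
Lower quotas: A 3, B 9, C 8, D 3, E 10, F 4, G 10, H 1 (sum 48, leaving 4 seats).
Remainders in descending order: G 0.6389, F 0.5850, B 0.5597, D 0.5445, A 0.5358, E 0.4953, C 0.4111, H 0.2299.
Largest remainders: G, F, B, D receive the extra seats.
H receives 1.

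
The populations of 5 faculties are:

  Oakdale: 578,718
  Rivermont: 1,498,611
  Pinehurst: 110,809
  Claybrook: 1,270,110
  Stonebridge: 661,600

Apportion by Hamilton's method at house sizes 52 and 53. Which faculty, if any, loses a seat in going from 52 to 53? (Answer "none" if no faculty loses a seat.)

At 52 seats: Oakdale 7, Rivermont 19, Pinehurst 2, Claybrook 16, Stonebridge 8.
At 53 seats: Oakdale 8, Rivermont 19, Pinehurst 1, Claybrook 16, Stonebridge 9.
Pinehurst drops from 2 to 1.

Pinehurst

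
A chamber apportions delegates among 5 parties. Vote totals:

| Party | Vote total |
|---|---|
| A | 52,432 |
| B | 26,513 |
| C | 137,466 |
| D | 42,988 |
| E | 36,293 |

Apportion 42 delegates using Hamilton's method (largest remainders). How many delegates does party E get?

Total 295692; standard divisor 295692/42 ≈ 7040.286.
Standard quotas: A 7.4474, B 3.7659, C 19.5256, D 6.1060, E 5.1550.
Lower quotas: A 7, B 3, C 19, D 6, E 5 (sum 40, leaving 2 seats).
Remainders in descending order: B 0.7659, C 0.5256, A 0.4474, E 0.1550, D 0.1060.
The surplus seats go to B, C.
E receives 5.

5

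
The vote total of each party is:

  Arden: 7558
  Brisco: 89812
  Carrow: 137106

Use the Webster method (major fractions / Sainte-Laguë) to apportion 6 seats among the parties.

Standard divisor 234476/6 ≈ 39079.333; standard quotas: Arden 0.193, Brisco 2.298, Carrow 3.508.
Rounding to the nearest integer gives Arden 0, Brisco 2, Carrow 4 — total 6, matching the house size, so no adjustment is needed.

Arden 0, Brisco 2, Carrow 4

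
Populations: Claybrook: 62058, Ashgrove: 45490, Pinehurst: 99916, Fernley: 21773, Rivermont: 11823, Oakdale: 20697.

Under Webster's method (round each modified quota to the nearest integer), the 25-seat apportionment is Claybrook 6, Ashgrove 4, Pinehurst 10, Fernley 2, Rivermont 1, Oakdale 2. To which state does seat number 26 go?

Ashgrove

Priority for the next seat is population ÷ (current seats + 0.5).
Priorities: Claybrook 9547.385, Ashgrove 10108.889, Pinehurst 9515.810, Fernley 8709.200, Rivermont 7882.000, Oakdale 8278.800.
Highest priority: Ashgrove.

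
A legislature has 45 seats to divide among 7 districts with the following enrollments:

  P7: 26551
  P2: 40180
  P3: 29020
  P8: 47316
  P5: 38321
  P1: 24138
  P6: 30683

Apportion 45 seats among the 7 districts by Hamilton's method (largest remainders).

The standard divisor is 236209/45 ≈ 5249.089.
Standard quotas: P7 5.0582, P2 7.6547, P3 5.5286, P8 9.0141, P5 7.3005, P1 4.5985, P6 5.8454.
Lower quotas: P7 5, P2 7, P3 5, P8 9, P5 7, P1 4, P6 5 (sum 42, leaving 3 seats).
Remainders in descending order: P6 0.8454, P2 0.6547, P1 0.5985, P3 0.5286, P5 0.3005, P7 0.0582, P8 0.0141.
The surplus seats go to P6, P2, P1.

P7=5; P2=8; P3=5; P8=9; P5=7; P1=5; P6=6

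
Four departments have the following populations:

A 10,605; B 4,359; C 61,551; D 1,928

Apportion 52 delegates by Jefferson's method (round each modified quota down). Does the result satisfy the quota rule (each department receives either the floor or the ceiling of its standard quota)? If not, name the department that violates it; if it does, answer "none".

Standard quotas: A 7.030, B 2.890, C 40.802, D 1.278.
Jefferson allocation: A 7, B 2, C 42, D 1.
C has quota 40.802 (lower 40, upper 41) but receives 42 — outside the quota interval.

C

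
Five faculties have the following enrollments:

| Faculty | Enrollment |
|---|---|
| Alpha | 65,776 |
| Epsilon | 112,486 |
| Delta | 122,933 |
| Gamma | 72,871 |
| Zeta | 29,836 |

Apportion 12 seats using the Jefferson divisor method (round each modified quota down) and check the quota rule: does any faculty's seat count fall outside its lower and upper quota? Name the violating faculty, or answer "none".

none

Standard quotas: Alpha 1.954, Epsilon 3.342, Delta 3.652, Gamma 2.165, Zeta 0.886.
Jefferson allocation: Alpha 2, Epsilon 3, Delta 4, Gamma 2, Zeta 1.
Every allocation lies between the lower and upper quota.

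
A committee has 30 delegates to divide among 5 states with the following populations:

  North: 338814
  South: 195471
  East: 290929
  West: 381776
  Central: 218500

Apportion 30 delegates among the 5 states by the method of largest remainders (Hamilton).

Standard divisor: 1425490 ÷ 30 ≈ 47516.333.
Standard quotas: North 7.1305, South 4.1138, East 6.1227, West 8.0346, Central 4.5984.
Lower quotas: North 7, South 4, East 6, West 8, Central 4 (sum 29, leaving 1 seat).
Remainders in descending order: Central 0.5984, North 0.1305, East 0.1227, South 0.1138, West 0.0346.
Largest remainder: Central receives the extra seat.

North 7, South 4, East 6, West 8, Central 5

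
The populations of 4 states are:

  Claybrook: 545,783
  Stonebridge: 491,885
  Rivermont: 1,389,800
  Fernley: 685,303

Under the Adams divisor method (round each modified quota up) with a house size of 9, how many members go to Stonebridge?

Standard divisor 3112771/9 ≈ 345863.444; standard quotas: Claybrook 1.578, Stonebridge 1.422, Rivermont 4.018, Fernley 1.981.
Rounding up gives 2, 2, 5, 2 = 11 seats, so the divisor must be adjusted.
With modified divisor 477600: modified quotas Claybrook 1.143, Stonebridge 1.030, Rivermont 2.910, Fernley 1.435.
Rounding up: Claybrook 2, Stonebridge 2, Rivermont 3, Fernley 2 (total 9).
Stonebridge receives 2.

2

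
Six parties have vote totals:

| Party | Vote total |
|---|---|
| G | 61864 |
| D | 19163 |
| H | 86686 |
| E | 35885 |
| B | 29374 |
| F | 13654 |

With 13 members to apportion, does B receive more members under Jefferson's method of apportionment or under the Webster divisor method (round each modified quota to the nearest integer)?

Webster

Jefferson: G 4, D 1, H 5, E 2, B 1, F 0.
Webster: G 3, D 1, H 4, E 2, B 2, F 1.
B gets 1 under Jefferson and 2 under Webster.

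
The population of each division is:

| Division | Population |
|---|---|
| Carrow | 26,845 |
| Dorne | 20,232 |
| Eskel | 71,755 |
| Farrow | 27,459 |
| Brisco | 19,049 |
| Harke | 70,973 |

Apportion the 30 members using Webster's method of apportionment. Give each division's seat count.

Standard divisor 236313/30 ≈ 7877.1; standard quotas: Carrow 3.408, Dorne 2.568, Eskel 9.109, Farrow 3.486, Brisco 2.418, Harke 9.010.
Rounding to the nearest integer gives 3, 3, 9, 3, 2, 9 = 29 seats, so the divisor must be adjusted.
With modified divisor 7800: modified quotas Carrow 3.442, Dorne 2.594, Eskel 9.199, Farrow 3.520, Brisco 2.442, Harke 9.099.
Rounding to the nearest integer: Carrow 3, Dorne 3, Eskel 9, Farrow 4, Brisco 2, Harke 9 (total 30).

Carrow=3; Dorne=3; Eskel=9; Farrow=4; Brisco=2; Harke=9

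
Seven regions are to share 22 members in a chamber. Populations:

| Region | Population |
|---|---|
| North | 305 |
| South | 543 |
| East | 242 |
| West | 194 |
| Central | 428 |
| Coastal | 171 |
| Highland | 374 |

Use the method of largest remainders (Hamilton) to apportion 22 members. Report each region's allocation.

North: 3, South: 5, East: 2, West: 2, Central: 4, Coastal: 2, Highland: 4

The standard divisor is 2257/22 ≈ 102.591.
Standard quotas: North 2.973, South 5.293, East 2.359, West 1.891, Central 4.172, Coastal 1.667, Highland 3.646.
Lower quotas: North 2, South 5, East 2, West 1, Central 4, Coastal 1, Highland 3 (sum 18, leaving 4 seats).
Remainders in descending order: North 0.973, West 0.891, Coastal 0.667, Highland 0.646, East 0.359, South 0.293, Central 0.172.
Largest remainders: North, West, Coastal, Highland receive the extra seats.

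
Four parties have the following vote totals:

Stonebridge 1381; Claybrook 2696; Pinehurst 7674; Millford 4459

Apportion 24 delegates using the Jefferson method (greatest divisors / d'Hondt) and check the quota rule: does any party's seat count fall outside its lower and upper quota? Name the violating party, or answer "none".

Standard quotas: Stonebridge 2.045, Claybrook 3.992, Pinehurst 11.362, Millford 6.602.
Jefferson allocation: Stonebridge 2, Claybrook 4, Pinehurst 12, Millford 6.
Every allocation lies between the lower and upper quota.

none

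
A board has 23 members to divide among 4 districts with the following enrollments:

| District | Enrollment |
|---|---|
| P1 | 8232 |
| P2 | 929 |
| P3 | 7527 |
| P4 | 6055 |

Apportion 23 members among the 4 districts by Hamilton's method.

Total 22743; standard divisor 22743/23 ≈ 988.826.
Standard quotas: P1 8.3250, P2 0.9395, P3 7.6121, P4 6.1234.
Lower quotas: P1 8, P2 0, P3 7, P4 6 (sum 21, leaving 2 seats).
Remainders in descending order: P2 0.9395, P3 0.6121, P1 0.3250, P4 0.1234.
Largest remainders: P2, P3 receive the extra seats.

P1 8; P2 1; P3 8; P4 6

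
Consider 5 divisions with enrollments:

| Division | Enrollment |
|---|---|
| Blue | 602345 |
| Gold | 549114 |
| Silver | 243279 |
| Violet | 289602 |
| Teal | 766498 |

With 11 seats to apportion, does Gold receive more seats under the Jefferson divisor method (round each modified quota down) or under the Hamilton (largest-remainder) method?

Hamilton

Jefferson: Blue 3, Gold 2, Silver 1, Violet 1, Teal 4.
Hamilton: Blue 3, Gold 3, Silver 1, Violet 1, Teal 3.
Gold gets 2 under Jefferson and 3 under Hamilton.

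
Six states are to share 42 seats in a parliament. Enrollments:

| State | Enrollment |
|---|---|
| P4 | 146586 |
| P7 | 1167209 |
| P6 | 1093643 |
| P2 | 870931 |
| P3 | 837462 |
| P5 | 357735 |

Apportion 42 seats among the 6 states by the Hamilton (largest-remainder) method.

Total 4473566; standard divisor 4473566/42 ≈ 106513.476.
Standard quotas: P4 1.3762, P7 10.9583, P6 10.2676, P2 8.1767, P3 7.8625, P5 3.3586.
Lower quotas: P4 1, P7 10, P6 10, P2 8, P3 7, P5 3 (sum 39, leaving 3 seats).
Remainders in descending order: P7 0.9583, P3 0.8625, P4 0.3762, P5 0.3586, P6 0.2676, P2 0.1767.
The surplus seats go to P7, P3, P4.

P4 2, P7 11, P6 10, P2 8, P3 8, P5 3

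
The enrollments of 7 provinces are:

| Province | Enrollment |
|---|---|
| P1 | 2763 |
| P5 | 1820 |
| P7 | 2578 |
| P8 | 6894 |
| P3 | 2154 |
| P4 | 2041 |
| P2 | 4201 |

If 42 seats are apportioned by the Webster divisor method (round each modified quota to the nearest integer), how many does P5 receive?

Standard divisor 22451/42 ≈ 534.548; standard quotas: P1 5.169, P5 3.405, P7 4.823, P8 12.897, P3 4.030, P4 3.818, P2 7.859.
Rounding to the nearest integer gives P1 5, P5 3, P7 5, P8 13, P3 4, P4 4, P2 8 — total 42, matching the house size, so no adjustment is needed.
P5 receives 3.

3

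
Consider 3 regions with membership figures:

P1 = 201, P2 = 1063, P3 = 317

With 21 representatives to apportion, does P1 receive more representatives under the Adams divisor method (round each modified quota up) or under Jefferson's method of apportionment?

Adams

Adams: P1 3, P2 14, P3 4.
Jefferson: P1 2, P2 15, P3 4.
P1 gets 3 under Adams and 2 under Jefferson.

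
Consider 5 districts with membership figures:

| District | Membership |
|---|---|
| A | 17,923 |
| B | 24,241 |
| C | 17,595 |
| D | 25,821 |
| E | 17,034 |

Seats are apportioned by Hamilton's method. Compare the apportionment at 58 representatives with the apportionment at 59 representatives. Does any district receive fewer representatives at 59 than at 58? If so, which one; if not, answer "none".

none

At 58 seats: A 10, B 14, C 10, D 14, E 10.
At 59 seats: A 10, B 14, C 10, D 15, E 10.
No district's allocation decreased.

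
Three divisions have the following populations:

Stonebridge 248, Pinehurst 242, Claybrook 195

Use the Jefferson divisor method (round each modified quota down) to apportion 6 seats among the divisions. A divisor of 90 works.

Stonebridge 2; Pinehurst 2; Claybrook 2

With modified divisor 90: modified quotas Stonebridge 2.756, Pinehurst 2.689, Claybrook 2.167.
Rounding down: Stonebridge 2, Pinehurst 2, Claybrook 2 (total 6).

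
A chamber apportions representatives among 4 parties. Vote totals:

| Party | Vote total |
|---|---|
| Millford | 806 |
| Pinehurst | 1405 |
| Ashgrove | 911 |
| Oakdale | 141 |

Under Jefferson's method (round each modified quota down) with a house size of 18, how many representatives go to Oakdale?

0

Standard divisor 3263/18 ≈ 181.278; standard quotas: Millford 4.446, Pinehurst 7.751, Ashgrove 5.025, Oakdale 0.778.
Rounding down gives 4, 7, 5, 0 = 16 seats, so the divisor must be adjusted.
With modified divisor 160: modified quotas Millford 5.037, Pinehurst 8.781, Ashgrove 5.694, Oakdale 0.881.
Rounding down: Millford 5, Pinehurst 8, Ashgrove 5, Oakdale 0 (total 18).
Oakdale receives 0.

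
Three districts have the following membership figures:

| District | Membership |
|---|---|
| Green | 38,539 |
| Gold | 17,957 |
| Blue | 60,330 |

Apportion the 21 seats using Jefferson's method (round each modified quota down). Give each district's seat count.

Standard divisor 116826/21 ≈ 5563.143; standard quotas: Green 6.928, Gold 3.228, Blue 10.845.
Rounding down gives 6, 3, 10 = 19 seats, so the divisor must be adjusted.
With modified divisor 5300: modified quotas Green 7.272, Gold 3.388, Blue 11.383.
Rounding down: Green 7, Gold 3, Blue 11 (total 21).

Green=7; Gold=3; Blue=11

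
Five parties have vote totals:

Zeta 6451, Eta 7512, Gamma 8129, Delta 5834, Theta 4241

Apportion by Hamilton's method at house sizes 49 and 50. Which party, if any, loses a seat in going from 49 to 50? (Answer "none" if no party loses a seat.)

At 49 seats: Zeta 10, Eta 11, Gamma 12, Delta 9, Theta 7.
At 50 seats: Zeta 10, Eta 12, Gamma 13, Delta 9, Theta 6.
Theta drops from 7 to 6.

Theta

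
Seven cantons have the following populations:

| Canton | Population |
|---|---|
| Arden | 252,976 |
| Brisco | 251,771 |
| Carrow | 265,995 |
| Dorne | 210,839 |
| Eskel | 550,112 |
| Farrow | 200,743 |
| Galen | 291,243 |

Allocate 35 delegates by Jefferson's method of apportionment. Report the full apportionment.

Arden: 4, Brisco: 4, Carrow: 5, Dorne: 4, Eskel: 10, Farrow: 3, Galen: 5

Standard divisor 2023679/35 ≈ 57819.4; standard quotas: Arden 4.375, Brisco 4.354, Carrow 4.600, Dorne 3.647, Eskel 9.514, Farrow 3.472, Galen 5.037.
Rounding down gives 4, 4, 4, 3, 9, 3, 5 = 32 seats, so the divisor must be adjusted.
With modified divisor 51700: modified quotas Arden 4.893, Brisco 4.870, Carrow 5.145, Dorne 4.078, Eskel 10.640, Farrow 3.883, Galen 5.633.
Rounding down: Arden 4, Brisco 4, Carrow 5, Dorne 4, Eskel 10, Farrow 3, Galen 5 (total 35).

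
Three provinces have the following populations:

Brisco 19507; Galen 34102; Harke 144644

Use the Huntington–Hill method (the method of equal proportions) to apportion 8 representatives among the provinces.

With divisor 25261: modified quotas Brisco 0.772, Galen 1.350, Harke 5.726.
Geometric-mean thresholds: Brisco (min 1), Galen √(1·2)=1.414, Harke √(5·6)=5.477.
Each quota rounded against its threshold gives Brisco 1, Galen 1, Harke 6 (total 8).

Brisco=1; Galen=1; Harke=6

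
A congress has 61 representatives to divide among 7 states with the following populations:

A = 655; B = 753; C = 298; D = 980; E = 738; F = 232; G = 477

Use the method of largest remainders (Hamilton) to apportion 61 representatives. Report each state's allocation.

Total 4133; standard divisor 4133/61 ≈ 67.754.
Standard quotas: A 9.667, B 11.114, C 4.398, D 14.464, E 10.892, F 3.424, G 7.040.
Lower quotas: A 9, B 11, C 4, D 14, E 10, F 3, G 7 (sum 58, leaving 3 seats).
Remainders in descending order: E 0.892, A 0.667, D 0.464, F 0.424, C 0.398, B 0.114, G 0.040.
The surplus seats go to E, A, D.

A: 10, B: 11, C: 4, D: 15, E: 11, F: 3, G: 7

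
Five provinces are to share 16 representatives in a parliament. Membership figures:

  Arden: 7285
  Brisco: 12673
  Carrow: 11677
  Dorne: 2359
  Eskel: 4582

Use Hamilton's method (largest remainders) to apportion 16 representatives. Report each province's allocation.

Standard divisor: 38576 ÷ 16 = 2411.
Standard quotas: Arden 3.0216, Brisco 5.2563, Carrow 4.8432, Dorne 0.9784, Eskel 1.9005.
Lower quotas: Arden 3, Brisco 5, Carrow 4, Dorne 0, Eskel 1 (sum 13, leaving 3 seats).
Remainders in descending order: Dorne 0.9784, Eskel 0.9005, Carrow 0.8432, Brisco 0.2563, Arden 0.0216.
Largest remainders: Dorne, Eskel, Carrow receive the extra seats.

Arden: 3, Brisco: 5, Carrow: 5, Dorne: 1, Eskel: 2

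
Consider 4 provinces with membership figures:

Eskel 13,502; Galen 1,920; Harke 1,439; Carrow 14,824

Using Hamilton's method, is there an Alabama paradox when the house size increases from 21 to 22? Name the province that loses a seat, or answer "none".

At 21 seats: Eskel 9, Galen 1, Harke 1, Carrow 10.
At 22 seats: Eskel 10, Galen 1, Harke 1, Carrow 10.
No province's allocation decreased.

none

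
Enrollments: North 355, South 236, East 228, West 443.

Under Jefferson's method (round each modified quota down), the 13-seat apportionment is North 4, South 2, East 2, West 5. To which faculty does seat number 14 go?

Priority for the next seat is population ÷ (current seats + 1).
Priorities: North 71.000, South 78.667, East 76.000, West 73.833.
Highest priority: South.

South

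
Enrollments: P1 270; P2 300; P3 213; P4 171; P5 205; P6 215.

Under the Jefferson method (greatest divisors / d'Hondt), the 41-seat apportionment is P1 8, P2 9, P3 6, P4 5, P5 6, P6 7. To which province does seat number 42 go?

Priority for the next seat is population ÷ (current seats + 1).
Priorities: P1 30.000, P2 30.000, P3 30.429, P4 28.500, P5 29.286, P6 26.875.
Highest priority: P3.

P3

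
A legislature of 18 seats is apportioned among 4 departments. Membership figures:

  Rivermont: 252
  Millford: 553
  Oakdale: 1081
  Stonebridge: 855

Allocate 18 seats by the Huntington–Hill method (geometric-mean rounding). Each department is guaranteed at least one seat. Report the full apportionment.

Rivermont: 2, Millford: 4, Oakdale: 7, Stonebridge: 5

With divisor 158: modified quotas Rivermont 1.595, Millford 3.500, Oakdale 6.842, Stonebridge 5.411.
Geometric-mean thresholds: Rivermont √(1·2)=1.414, Millford √(3·4)=3.464, Oakdale √(6·7)=6.481, Stonebridge √(5·6)=5.477.
Each quota rounded against its threshold gives Rivermont 2, Millford 4, Oakdale 7, Stonebridge 5 (total 18).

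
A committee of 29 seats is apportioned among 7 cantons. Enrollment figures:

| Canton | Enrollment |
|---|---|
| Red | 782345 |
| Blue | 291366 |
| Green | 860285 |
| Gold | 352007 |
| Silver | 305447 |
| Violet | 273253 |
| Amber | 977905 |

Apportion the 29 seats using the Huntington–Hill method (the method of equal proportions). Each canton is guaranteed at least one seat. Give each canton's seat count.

With divisor 131711: modified quotas Red 5.940, Blue 2.212, Green 6.532, Gold 2.673, Silver 2.319, Violet 2.075, Amber 7.425.
Geometric-mean thresholds: Red √(5·6)=5.477, Blue √(2·3)=2.449, Green √(6·7)=6.481, Gold √(2·3)=2.449, Silver √(2·3)=2.449, Violet √(2·3)=2.449, Amber √(7·8)=7.483.
Each quota rounded against its threshold gives Red 6, Blue 2, Green 7, Gold 3, Silver 2, Violet 2, Amber 7 (total 29).

Red 6, Blue 2, Green 7, Gold 3, Silver 2, Violet 2, Amber 7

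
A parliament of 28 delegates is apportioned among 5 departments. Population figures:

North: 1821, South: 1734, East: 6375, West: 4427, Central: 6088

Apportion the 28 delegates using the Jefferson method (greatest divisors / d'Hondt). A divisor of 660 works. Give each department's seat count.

North=2, South=2, East=9, West=6, Central=9

With modified divisor 660: modified quotas North 2.759, South 2.627, East 9.659, West 6.708, Central 9.224.
Rounding down: North 2, South 2, East 9, West 6, Central 9 (total 28).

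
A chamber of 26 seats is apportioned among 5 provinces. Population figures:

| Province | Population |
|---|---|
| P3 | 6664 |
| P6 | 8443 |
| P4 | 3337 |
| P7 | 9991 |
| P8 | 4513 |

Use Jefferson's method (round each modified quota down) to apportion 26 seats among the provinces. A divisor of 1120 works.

With modified divisor 1120: modified quotas P3 5.950, P6 7.538, P4 2.979, P7 8.921, P8 4.029.
Rounding down: P3 5, P6 7, P4 2, P7 8, P8 4 (total 26).

P3: 5, P6: 7, P4: 2, P7: 8, P8: 4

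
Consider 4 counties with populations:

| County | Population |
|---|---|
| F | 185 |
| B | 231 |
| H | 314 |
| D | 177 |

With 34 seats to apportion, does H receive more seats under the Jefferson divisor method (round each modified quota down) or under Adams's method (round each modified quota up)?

Jefferson

Jefferson: F 7, B 9, H 12, D 6.
Adams: F 7, B 9, H 11, D 7.
H gets 12 under Jefferson and 11 under Adams.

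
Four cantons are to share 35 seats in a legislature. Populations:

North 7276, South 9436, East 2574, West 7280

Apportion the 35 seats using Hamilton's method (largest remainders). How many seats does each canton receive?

Total 26566; standard divisor 26566/35 ≈ 759.029.
Standard quotas: North 9.5859, South 12.4317, East 3.3912, West 9.5912.
Lower quotas: North 9, South 12, East 3, West 9 (sum 33, leaving 2 seats).
Remainders in descending order: West 0.5912, North 0.5859, South 0.4317, East 0.3912.
The surplus seats go to West, North.

North: 10, South: 12, East: 3, West: 10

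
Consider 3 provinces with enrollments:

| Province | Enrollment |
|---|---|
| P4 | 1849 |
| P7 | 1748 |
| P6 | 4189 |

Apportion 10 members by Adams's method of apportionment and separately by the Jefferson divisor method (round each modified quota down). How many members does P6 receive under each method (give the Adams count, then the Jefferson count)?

Adams: P4 3, P7 2, P6 5.
Jefferson: P4 2, P7 2, P6 6.
P6 gets 5 under Adams and 6 under Jefferson.

5 and 6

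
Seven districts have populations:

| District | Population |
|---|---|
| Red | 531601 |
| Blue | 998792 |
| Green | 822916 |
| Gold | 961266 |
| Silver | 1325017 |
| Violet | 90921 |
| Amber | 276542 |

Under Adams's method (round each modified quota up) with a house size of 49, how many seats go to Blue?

10

Standard divisor 5007055/49 ≈ 102184.796; standard quotas: Red 5.202, Blue 9.774, Green 8.053, Gold 9.407, Silver 12.967, Violet 0.890, Amber 2.706.
Rounding up gives 6, 10, 9, 10, 13, 1, 3 = 52 seats, so the divisor must be adjusted.
With modified divisor 108600: modified quotas Red 4.895, Blue 9.197, Green 7.577, Gold 8.851, Silver 12.201, Violet 0.837, Amber 2.546.
Rounding up: Red 5, Blue 10, Green 8, Gold 9, Silver 13, Violet 1, Amber 3 (total 49).
Blue receives 10.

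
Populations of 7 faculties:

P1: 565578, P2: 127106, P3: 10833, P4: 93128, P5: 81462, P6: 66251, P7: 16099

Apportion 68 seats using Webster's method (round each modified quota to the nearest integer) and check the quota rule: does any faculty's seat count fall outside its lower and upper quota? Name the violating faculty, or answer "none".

P1

Standard quotas: P1 40.043, P2 8.999, P3 0.767, P4 6.593, P5 5.767, P6 4.691, P7 1.140.
Webster allocation: P1 39, P2 9, P3 1, P4 7, P5 6, P6 5, P7 1.
P1 has quota 40.043 (lower 40, upper 41) but receives 39 — outside the quota interval.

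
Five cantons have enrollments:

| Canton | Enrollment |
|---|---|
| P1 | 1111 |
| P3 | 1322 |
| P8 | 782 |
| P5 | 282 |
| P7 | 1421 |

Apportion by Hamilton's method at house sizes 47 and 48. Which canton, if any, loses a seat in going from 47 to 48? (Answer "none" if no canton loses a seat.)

none

At 47 seats: P1 11, P3 13, P8 7, P5 3, P7 13.
At 48 seats: P1 11, P3 13, P8 7, P5 3, P7 14.
No canton's allocation decreased.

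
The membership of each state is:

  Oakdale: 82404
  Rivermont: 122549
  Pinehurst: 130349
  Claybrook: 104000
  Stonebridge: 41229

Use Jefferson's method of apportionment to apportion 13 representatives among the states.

Standard divisor 480531/13 ≈ 36963.923; standard quotas: Oakdale 2.229, Rivermont 3.315, Pinehurst 3.526, Claybrook 2.814, Stonebridge 1.115.
Rounding down gives 2, 3, 3, 2, 1 = 11 seats, so the divisor must be adjusted.
With modified divisor 31600: modified quotas Oakdale 2.608, Rivermont 3.878, Pinehurst 4.125, Claybrook 3.291, Stonebridge 1.305.
Rounding down: Oakdale 2, Rivermont 3, Pinehurst 4, Claybrook 3, Stonebridge 1 (total 13).

Oakdale 2, Rivermont 3, Pinehurst 4, Claybrook 3, Stonebridge 1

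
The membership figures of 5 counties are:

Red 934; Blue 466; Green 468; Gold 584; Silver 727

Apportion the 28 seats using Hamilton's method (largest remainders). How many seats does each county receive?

Red 8, Blue 4, Green 4, Gold 5, Silver 7

Total 3179; standard divisor 3179/28 ≈ 113.536.
Standard quotas: Red 8.226, Blue 4.104, Green 4.122, Gold 5.144, Silver 6.403.
Lower quotas: Red 8, Blue 4, Green 4, Gold 5, Silver 6 (sum 27, leaving 1 seat).
Remainders in descending order: Silver 0.403, Red 0.226, Gold 0.144, Green 0.122, Blue 0.104.
Largest remainder: Silver receives the extra seat.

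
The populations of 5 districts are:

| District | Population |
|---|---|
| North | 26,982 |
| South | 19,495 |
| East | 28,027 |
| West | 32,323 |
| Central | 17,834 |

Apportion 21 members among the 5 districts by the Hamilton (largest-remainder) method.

Total 124661; standard divisor 124661/21 ≈ 5936.238.
Standard quotas: North 4.5453, South 3.2841, East 4.7213, West 5.4450, Central 3.0043.
Lower quotas: North 4, South 3, East 4, West 5, Central 3 (sum 19, leaving 2 seats).
Remainders in descending order: East 0.7213, North 0.5453, West 0.4450, South 0.2841, Central 0.0043.
The surplus seats go to East, North.

North 5, South 3, East 5, West 5, Central 3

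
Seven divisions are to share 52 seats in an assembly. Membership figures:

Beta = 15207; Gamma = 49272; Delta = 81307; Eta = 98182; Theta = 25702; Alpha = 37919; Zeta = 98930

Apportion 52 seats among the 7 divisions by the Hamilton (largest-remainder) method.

Total 406519; standard divisor 406519/52 ≈ 7817.673.
Standard quotas: Beta 1.9452, Gamma 6.3026, Delta 10.4004, Eta 12.5590, Theta 3.2877, Alpha 4.8504, Zeta 12.6547.
Lower quotas: Beta 1, Gamma 6, Delta 10, Eta 12, Theta 3, Alpha 4, Zeta 12 (sum 48, leaving 4 seats).
Remainders in descending order: Beta 0.9452, Alpha 0.8504, Zeta 0.6547, Eta 0.5590, Delta 0.4004, Gamma 0.3026, Theta 0.2877.
Largest remainders: Beta, Alpha, Zeta, Eta receive the extra seats.

Beta 2, Gamma 6, Delta 10, Eta 13, Theta 3, Alpha 5, Zeta 13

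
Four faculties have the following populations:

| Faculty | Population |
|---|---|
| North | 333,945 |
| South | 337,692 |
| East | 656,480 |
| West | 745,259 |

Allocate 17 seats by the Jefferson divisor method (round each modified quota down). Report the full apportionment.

Standard divisor 2073376/17 ≈ 121963.294; standard quotas: North 2.738, South 2.769, East 5.383, West 6.111.
Rounding down gives 2, 2, 5, 6 = 15 seats, so the divisor must be adjusted.
With modified divisor 110400: modified quotas North 3.025, South 3.059, East 5.946, West 6.751.
Rounding down: North 3, South 3, East 5, West 6 (total 17).

North=3, South=3, East=5, West=6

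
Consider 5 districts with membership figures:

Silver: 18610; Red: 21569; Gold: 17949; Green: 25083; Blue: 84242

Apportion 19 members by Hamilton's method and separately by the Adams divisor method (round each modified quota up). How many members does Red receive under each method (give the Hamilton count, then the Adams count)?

2 and 3

Hamilton: Silver 2, Red 2, Gold 2, Green 3, Blue 10.
Adams: Silver 2, Red 3, Gold 2, Green 3, Blue 9.
Red gets 2 under Hamilton and 3 under Adams.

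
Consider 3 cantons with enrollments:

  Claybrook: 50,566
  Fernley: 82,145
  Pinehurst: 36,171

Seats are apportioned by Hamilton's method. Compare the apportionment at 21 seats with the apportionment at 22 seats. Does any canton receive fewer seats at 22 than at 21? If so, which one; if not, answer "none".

none

At 21 seats: Claybrook 6, Fernley 10, Pinehurst 5.
At 22 seats: Claybrook 6, Fernley 11, Pinehurst 5.
No canton's allocation decreased.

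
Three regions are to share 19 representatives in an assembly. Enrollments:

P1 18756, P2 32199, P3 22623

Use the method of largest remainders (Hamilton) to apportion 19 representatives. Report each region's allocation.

Standard divisor: 73578 ÷ 19 ≈ 3872.526.
Standard quotas: P1 4.8433, P2 8.3147, P3 5.8419.
Lower quotas: P1 4, P2 8, P3 5 (sum 17, leaving 2 seats).
Remainders in descending order: P1 0.8433, P3 0.8419, P2 0.3147.
Largest remainders: P1, P3 receive the extra seats.

P1=5, P2=8, P3=6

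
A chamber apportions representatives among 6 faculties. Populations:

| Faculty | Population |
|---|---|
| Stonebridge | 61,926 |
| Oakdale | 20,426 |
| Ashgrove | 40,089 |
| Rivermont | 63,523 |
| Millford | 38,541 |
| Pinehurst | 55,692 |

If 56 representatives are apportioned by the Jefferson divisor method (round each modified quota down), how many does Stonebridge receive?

Standard divisor 280197/56 ≈ 5003.518; standard quotas: Stonebridge 12.376, Oakdale 4.082, Ashgrove 8.012, Rivermont 12.696, Millford 7.703, Pinehurst 11.131.
Rounding down gives 12, 4, 8, 12, 7, 11 = 54 seats, so the divisor must be adjusted.
With modified divisor 4800: modified quotas Stonebridge 12.901, Oakdale 4.255, Ashgrove 8.352, Rivermont 13.234, Millford 8.029, Pinehurst 11.602.
Rounding down: Stonebridge 12, Oakdale 4, Ashgrove 8, Rivermont 13, Millford 8, Pinehurst 11 (total 56).
Stonebridge receives 12.

12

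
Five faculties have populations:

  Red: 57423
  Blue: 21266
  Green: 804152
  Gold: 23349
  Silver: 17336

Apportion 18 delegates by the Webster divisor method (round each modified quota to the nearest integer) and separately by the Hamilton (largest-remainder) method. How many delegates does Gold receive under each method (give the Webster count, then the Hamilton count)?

Webster: Red 1, Blue 0, Green 17, Gold 0, Silver 0.
Hamilton: Red 1, Blue 0, Green 16, Gold 1, Silver 0.
Gold gets 0 under Webster and 1 under Hamilton.

0 and 1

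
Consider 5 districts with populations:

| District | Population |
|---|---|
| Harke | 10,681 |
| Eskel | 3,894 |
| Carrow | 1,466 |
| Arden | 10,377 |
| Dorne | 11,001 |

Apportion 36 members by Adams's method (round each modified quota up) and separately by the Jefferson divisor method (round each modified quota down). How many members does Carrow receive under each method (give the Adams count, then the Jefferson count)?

Adams: Harke 10, Eskel 4, Carrow 2, Arden 10, Dorne 10.
Jefferson: Harke 10, Eskel 4, Carrow 1, Arden 10, Dorne 11.
Carrow gets 2 under Adams and 1 under Jefferson.

2 and 1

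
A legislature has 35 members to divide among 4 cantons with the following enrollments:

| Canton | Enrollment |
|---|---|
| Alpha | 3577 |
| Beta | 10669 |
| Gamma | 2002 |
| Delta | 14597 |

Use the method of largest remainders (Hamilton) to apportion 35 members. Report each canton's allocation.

Alpha 4; Beta 12; Gamma 2; Delta 17

Total 30845; standard divisor 30845/35 ≈ 881.286.
Standard quotas: Alpha 4.0588, Beta 12.1062, Gamma 2.2717, Delta 16.5633.
Lower quotas: Alpha 4, Beta 12, Gamma 2, Delta 16 (sum 34, leaving 1 seat).
Remainders in descending order: Delta 0.5633, Gamma 0.2717, Beta 0.1062, Alpha 0.0588.
The surplus seat goes to Delta.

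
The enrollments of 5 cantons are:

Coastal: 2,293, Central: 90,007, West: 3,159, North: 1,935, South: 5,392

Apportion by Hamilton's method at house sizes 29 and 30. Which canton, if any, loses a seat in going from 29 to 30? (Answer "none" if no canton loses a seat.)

North

At 29 seats: Coastal 1, Central 25, West 1, North 1, South 1.
At 30 seats: Coastal 1, Central 26, West 1, North 0, South 2.
North drops from 1 to 0.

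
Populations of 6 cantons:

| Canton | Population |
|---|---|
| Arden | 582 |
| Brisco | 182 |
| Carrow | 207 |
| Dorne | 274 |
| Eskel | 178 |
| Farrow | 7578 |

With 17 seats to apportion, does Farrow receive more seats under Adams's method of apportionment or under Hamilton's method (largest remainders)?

Adams: Arden 1, Brisco 1, Carrow 1, Dorne 1, Eskel 1, Farrow 12.
Hamilton: Arden 1, Brisco 0, Carrow 1, Dorne 1, Eskel 0, Farrow 14.
Farrow gets 12 under Adams and 14 under Hamilton.

Hamilton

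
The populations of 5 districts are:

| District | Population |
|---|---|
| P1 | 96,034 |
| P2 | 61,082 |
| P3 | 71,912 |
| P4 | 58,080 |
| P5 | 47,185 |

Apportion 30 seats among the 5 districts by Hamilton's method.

Standard divisor: 334293 ÷ 30 ≈ 11143.1.
Standard quotas: P1 8.6182, P2 5.4816, P3 6.4535, P4 5.2122, P5 4.2345.
Lower quotas: P1 8, P2 5, P3 6, P4 5, P5 4 (sum 28, leaving 2 seats).
Remainders in descending order: P1 0.6182, P2 0.4816, P3 0.4535, P5 0.2345, P4 0.2122.
Largest remainders: P1, P2 receive the extra seats.

P1 9; P2 6; P3 6; P4 5; P5 4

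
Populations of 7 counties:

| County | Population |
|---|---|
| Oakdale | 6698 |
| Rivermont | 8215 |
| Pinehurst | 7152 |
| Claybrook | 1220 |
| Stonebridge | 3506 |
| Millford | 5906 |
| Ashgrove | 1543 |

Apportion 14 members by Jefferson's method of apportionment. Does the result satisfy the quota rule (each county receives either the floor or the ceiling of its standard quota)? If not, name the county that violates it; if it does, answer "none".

Standard quotas: Oakdale 2.739, Rivermont 3.359, Pinehurst 2.924, Claybrook 0.499, Stonebridge 1.434, Millford 2.415, Ashgrove 0.631.
Jefferson allocation: Oakdale 3, Rivermont 4, Pinehurst 3, Claybrook 0, Stonebridge 1, Millford 3, Ashgrove 0.
Every allocation lies between the lower and upper quota.

none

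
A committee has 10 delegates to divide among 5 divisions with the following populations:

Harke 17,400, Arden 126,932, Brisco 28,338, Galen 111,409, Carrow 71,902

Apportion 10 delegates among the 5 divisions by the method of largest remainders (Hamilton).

Total 355981; standard divisor 355981/10 ≈ 35598.1.
Standard quotas: Harke 0.4888, Arden 3.5657, Brisco 0.7961, Galen 3.1296, Carrow 2.0198.
Lower quotas: Harke 0, Arden 3, Brisco 0, Galen 3, Carrow 2 (sum 8, leaving 2 seats).
Remainders in descending order: Brisco 0.7961, Arden 0.5657, Harke 0.4888, Galen 0.1296, Carrow 0.0198.
Largest remainders: Brisco, Arden receive the extra seats.

Harke 0; Arden 4; Brisco 1; Galen 3; Carrow 2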